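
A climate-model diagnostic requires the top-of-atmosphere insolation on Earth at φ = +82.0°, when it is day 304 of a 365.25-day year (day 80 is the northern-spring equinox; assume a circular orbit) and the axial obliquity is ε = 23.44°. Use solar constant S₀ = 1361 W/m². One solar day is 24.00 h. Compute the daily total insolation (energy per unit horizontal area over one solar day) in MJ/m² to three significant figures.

0.00 MJ/m²

Solar longitude: λ_s = 360° × (304 − 80)/365.25 = 220.780°.
sin δ = sin 23.44° × sin 220.780° = -0.25982, so δ = -15.059°.
cos H₀ = −tan(+82.0°) tan(-15.059°) = 1.9145 ≥ 1 ⇒ polar night, H₀ = 0 and Q̄ = 0.
Daily total = Q̄ × 24.00 h × 3600 s/h = 0.00 MJ/m².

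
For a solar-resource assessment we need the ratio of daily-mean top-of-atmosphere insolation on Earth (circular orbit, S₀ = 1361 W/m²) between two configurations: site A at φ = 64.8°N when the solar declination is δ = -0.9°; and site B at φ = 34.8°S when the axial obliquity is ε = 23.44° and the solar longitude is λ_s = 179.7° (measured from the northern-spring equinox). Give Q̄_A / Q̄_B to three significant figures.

Q̄_A / Q̄_B ≈ 0.493

— Configuration A (φ=+64.8°):
cos H₀ = −tan(+64.8°) tan(-0.900°) = 0.0334, H₀ = 1.5374 rad.
Bracket: H₀ sin φ sin δ + cos φ cos δ sin H₀ = 1.5374×0.90483×-0.01571 + 0.42578×0.99988×0.99944 = -0.021854 + 0.425490 = 0.403636.
Q̄ = (S₀/π) × [bracket] = (1361/π) × 0.403636 = 174.86 W/m².
— Configuration B (φ=-34.8°):
Solar declination: sin δ = sin ε · sin λ_s = sin 23.44° × sin 179.7° = 0.00208, so δ = +0.119°.
cos H₀ = −tan(-34.8°) tan(+0.119°) = 0.0014, H₀ = 1.5693 rad.
Bracket: H₀ sin φ sin δ + cos φ cos δ sin H₀ = 1.5693×-0.57071×0.00208 + 0.82115×1.00000×1.00000 = -0.001863 + 0.821150 = 0.819287.
Q̄ = (S₀/π) × [bracket] = (1361/π) × 0.819287 = 354.93 W/m².
Ratio Q̄_A / Q̄_B = 174.86 / 354.93 = 0.4927.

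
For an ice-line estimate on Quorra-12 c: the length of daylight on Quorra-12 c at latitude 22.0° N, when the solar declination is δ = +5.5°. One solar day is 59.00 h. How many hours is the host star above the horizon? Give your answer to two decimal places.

cos h₀ = −tan ϕ · tan δ = −tan(+22.0°) × tan(+5.500°) = -0.0389, so h₀ = 1.6097 rad = 92.23°.
Daylight = 2h₀/(2π) × 59.00 h = (1.6097/π) × 59.00 = 30.23 h.

30.23 h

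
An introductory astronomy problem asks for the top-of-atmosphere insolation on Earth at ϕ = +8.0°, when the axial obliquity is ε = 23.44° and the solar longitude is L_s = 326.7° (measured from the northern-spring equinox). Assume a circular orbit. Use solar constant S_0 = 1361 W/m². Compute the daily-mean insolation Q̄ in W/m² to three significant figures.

Solar declination: sin δ = sin ε · sin L_s = sin 23.44° × sin 326.7° = -0.21839, so δ = -12.615°.
cos h₀ = −tan(+8.0°) tan(-12.615°) = 0.0315, h₀ = 1.5393 rad.
Bracket: h₀ sin ϕ sin δ + cos ϕ cos δ sin h₀ = 1.5393×0.13917×-0.21839 + 0.99027×0.97586×0.99951 = -0.046784 + 0.965891 = 0.919107.
Q̄ = (S_0/π) × [bracket] = (1361/π) × 0.919107 = 398.2 W/m².

Q̄ ≈ 398 W/m²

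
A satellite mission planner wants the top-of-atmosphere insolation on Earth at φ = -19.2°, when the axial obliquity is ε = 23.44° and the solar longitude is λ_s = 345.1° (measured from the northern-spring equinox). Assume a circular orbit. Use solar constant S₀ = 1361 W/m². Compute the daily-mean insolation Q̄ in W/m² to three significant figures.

Q̄ ≈ 430 W/m²

Solar declination: sin δ = sin ε · sin λ_s = sin 23.44° × sin 345.1° = -0.10228, so δ = -5.871°.
cos H₀ = −tan(-19.2°) tan(-5.871°) = -0.0358, H₀ = 1.6066 rad.
Bracket: H₀ sin φ sin δ + cos φ cos δ sin H₀ = 1.6066×-0.32887×-0.10228 + 0.94438×0.99476×0.99936 = 0.054041 + 0.938830 = 0.992871.
Q̄ = (S₀/π) × [bracket] = (1361/π) × 0.992871 = 430.1 W/m².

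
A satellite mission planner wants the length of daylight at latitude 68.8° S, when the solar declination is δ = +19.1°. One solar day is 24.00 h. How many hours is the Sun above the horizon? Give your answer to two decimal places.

3.57 h

cos h₀ = −tan ϕ · tan δ = −tan(-68.8°) × tan(+19.100°) = 0.8928, so h₀ = 0.4673 rad = 26.78°.
Daylight = 2h₀/(2π) × 24.00 h = (0.4673/π) × 24.00 = 3.57 h.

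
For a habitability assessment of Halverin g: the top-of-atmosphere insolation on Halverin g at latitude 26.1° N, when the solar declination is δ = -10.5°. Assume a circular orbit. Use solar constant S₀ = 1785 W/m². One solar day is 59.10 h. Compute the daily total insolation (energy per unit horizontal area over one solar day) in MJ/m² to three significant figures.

cos H₀ = −tan(+26.1°) tan(-10.500°) = 0.0908, H₀ = 1.4799 rad.
Bracket: H₀ sin φ sin δ + cos φ cos δ sin H₀ = 1.4799×0.43994×-0.18224 + 0.89803×0.98325×0.99587 = -0.118650 + 0.879341 = 0.760691.
Q̄ = (S₀/π) × [bracket] = (1785/π) × 0.760691 = 432.21 W/m².
Daily total = Q̄ × 59.10 h × 3600 s/h = 432.21 × 59.10 × 3600 / 10⁶ = 91.96 MJ/m².

92.0 MJ/m²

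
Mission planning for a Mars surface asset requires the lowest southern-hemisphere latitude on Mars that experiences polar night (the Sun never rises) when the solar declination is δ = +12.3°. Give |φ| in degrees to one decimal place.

|φ| = 77.7°

Polar night requires cos H₀ = −tan φ tan δ ≥ 1, i.e. tan φ tan δ ≤ −1.
The boundary is |tan φ| · |tan δ| = 1, so |φ| = 90° − |δ| = 90° − 12.3° = 77.7° in the southern hemisphere.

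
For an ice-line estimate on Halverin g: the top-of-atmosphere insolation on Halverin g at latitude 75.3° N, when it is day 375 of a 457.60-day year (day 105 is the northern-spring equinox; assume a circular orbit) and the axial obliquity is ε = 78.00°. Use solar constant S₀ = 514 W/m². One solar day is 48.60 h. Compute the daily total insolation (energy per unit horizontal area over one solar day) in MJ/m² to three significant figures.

Solar longitude: λ_s = 360° × (375 − 105)/457.60 = 212.413°.
sin δ = sin 78.00° × sin 212.413° = -0.52430, so δ = -31.621°.
cos H₀ = −tan(+75.3°) tan(-31.621°) = 2.3470 ≥ 1 ⇒ polar night, H₀ = 0 and Q̄ = 0.
Daily total = Q̄ × 48.60 h × 3600 s/h = 0.00 MJ/m².

0.00 MJ/m²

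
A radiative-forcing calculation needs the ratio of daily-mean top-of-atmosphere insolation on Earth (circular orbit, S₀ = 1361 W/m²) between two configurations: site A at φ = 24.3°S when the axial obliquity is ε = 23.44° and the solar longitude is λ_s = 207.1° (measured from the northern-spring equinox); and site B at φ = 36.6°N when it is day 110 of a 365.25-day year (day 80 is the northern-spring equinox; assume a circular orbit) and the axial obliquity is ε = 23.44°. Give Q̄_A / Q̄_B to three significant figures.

Q̄_A / Q̄_B ≈ 1.04

— Configuration A (φ=-24.3°):
Solar declination: sin δ = sin ε · sin λ_s = sin 23.44° × sin 207.1° = -0.18121, so δ = -10.440°.
cos H₀ = −tan(-24.3°) tan(-10.440°) = -0.0832, H₀ = 1.6541 rad.
Bracket: H₀ sin φ sin δ + cos φ cos δ sin H₀ = 1.6541×-0.41151×-0.18121 + 0.91140×0.98344×0.99653 = 0.123346 + 0.893197 = 1.016543.
Q̄ = (S₀/π) × [bracket] = (1361/π) × 1.016543 = 440.39 W/m².
— Configuration B (φ=+36.6°):
Solar longitude: λ_s = 360° × (110 − 80)/365.25 = 29.569°.
sin δ = sin 23.44° × sin 29.569° = 0.19630, so δ = +11.320°.
cos H₀ = −tan(+36.6°) tan(+11.320°) = -0.1487, H₀ = 1.7200 rad.
Bracket: H₀ sin φ sin δ + cos φ cos δ sin H₀ = 1.7200×0.59622×0.19630 + 0.80282×0.98054×0.98889 = 0.201305 + 0.778451 = 0.979756.
Q̄ = (S₀/π) × [bracket] = (1361/π) × 0.979756 = 424.45 W/m².
Ratio Q̄_A / Q̄_B = 440.39 / 424.45 = 1.038.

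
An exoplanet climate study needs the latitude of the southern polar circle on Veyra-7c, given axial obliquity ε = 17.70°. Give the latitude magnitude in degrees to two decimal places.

The polar circle is the lowest latitude that experiences at least one full rotation of continuous darkness at the northern-summer solstice; it lies at |ϕ| = 90° − ε = 90° − 17.70° = 72.30°.

72.30°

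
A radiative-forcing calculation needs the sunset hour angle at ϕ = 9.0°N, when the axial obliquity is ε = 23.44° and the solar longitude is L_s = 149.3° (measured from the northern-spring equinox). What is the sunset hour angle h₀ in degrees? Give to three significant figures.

h₀ = 91.9°

Solar declination: sin δ = sin ε · sin L_s = sin 23.44° × sin 149.3° = 0.20309, so δ = +11.718°.
cos h₀ = −tan ϕ · tan δ = −tan(+9.0°) × tan(+11.718°) = -0.0329, so h₀ = 1.6037 rad = 91.88°.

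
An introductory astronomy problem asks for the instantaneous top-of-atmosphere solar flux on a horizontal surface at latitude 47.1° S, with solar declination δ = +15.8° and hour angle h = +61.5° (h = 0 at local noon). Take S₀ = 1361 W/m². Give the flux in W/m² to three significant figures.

154 W/m²

cos θ_z = sin φ sin δ + cos φ cos δ cos h = -0.199457 + 0.312540 = 0.113083.
Flux = S₀ · cos θ_z = 1361 × 0.113083 = 153.9 W/m².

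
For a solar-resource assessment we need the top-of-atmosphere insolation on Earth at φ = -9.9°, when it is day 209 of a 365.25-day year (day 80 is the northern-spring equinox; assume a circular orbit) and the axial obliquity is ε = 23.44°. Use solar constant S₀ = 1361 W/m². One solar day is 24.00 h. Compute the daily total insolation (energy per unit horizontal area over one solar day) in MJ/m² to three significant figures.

31.8 MJ/m²

Solar longitude: λ_s = 360° × (209 − 80)/365.25 = 127.146°.
sin δ = sin 23.44° × sin 127.146° = 0.31708, so δ = +18.486°.
cos H₀ = −tan(-9.9°) tan(+18.486°) = 0.0583, H₀ = 1.5124 rad.
Bracket: H₀ sin φ sin δ + cos φ cos δ sin H₀ = 1.5124×-0.17193×0.31708 + 0.98511×0.94840×0.99830 = -0.082449 + 0.932690 = 0.850241.
Q̄ = (S₀/π) × [bracket] = (1361/π) × 0.850241 = 368.34 W/m².
Daily total = Q̄ × 24.00 h × 3600 s/h = 368.34 × 24.00 × 3600 / 10⁶ = 31.82 MJ/m².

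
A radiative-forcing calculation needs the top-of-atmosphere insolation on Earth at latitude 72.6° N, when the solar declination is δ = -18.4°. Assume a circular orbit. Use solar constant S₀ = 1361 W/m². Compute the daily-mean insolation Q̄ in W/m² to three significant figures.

cos H₀ = −tan(+72.6°) tan(-18.400°) = 1.0615 ≥ 1 ⇒ polar night, H₀ = 0 and Q̄ = 0.

Q̄ ≈ 0.00 W/m²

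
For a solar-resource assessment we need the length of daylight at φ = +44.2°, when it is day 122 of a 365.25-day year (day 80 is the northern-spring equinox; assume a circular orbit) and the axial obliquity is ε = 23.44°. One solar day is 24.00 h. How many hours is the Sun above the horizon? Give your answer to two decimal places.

Solar longitude: λ_s = 360° × (122 − 80)/365.25 = 41.396°.
sin δ = sin 23.44° × sin 41.396° = 0.26304, so δ = +15.251°.
cos H₀ = −tan φ · tan δ = −tan(+44.2°) × tan(+15.251°) = -0.2651, so H₀ = 1.8391 rad = 105.37°.
Daylight = 2H₀/(2π) × 24.00 h = (1.8391/π) × 24.00 = 14.05 h.

14.05 h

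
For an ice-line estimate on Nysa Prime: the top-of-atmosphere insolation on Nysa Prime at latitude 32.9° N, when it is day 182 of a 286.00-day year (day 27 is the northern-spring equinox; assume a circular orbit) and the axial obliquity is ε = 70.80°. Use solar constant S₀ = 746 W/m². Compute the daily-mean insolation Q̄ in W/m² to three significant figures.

Solar longitude: λ_s = 360° × (182 − 27)/286.00 = 195.105°.
sin δ = sin 70.80° × sin 195.105° = -0.24609, so δ = -14.246°.
cos H₀ = −tan(+32.9°) tan(-14.246°) = 0.1643, H₀ = 1.4058 rad.
Bracket: H₀ sin φ sin δ + cos φ cos δ sin H₀ = 1.4058×0.54317×-0.24609 + 0.83962×0.96925×0.98642 = -0.187911 + 0.802750 = 0.614839.
Q̄ = (S₀/π) × [bracket] = (746/π) × 0.614839 = 146.0 W/m².

Q̄ ≈ 146 W/m²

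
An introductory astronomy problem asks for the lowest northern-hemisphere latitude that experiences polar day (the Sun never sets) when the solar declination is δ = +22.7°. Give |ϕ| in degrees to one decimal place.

|ϕ| = 67.3°

Polar day requires cos h₀ = −tan ϕ tan δ ≤ −1, i.e. tan ϕ tan δ ≥ 1.
The boundary is |tan ϕ| · |tan δ| = 1, so |ϕ| = 90° − |δ| = 90° − 22.7° = 67.3° in the northern hemisphere.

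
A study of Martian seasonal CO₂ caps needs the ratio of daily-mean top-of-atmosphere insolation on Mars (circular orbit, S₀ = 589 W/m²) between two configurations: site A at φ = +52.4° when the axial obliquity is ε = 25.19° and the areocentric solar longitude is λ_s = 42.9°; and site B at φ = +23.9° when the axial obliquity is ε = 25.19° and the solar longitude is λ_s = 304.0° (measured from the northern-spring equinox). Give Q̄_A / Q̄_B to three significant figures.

— Configuration A (φ=+52.4°):
sin δ = sin 25.19° × sin 42.9° = 0.28973, so δ = +16.842°.
cos H₀ = −tan(+52.4°) tan(+16.842°) = -0.3931, H₀ = 1.9748 rad.
Bracket: H₀ sin φ sin δ + cos φ cos δ sin H₀ = 1.9748×0.79229×0.28973 + 0.61015×0.95711×0.91950 = 0.453316 + 0.536970 = 0.990286.
Q̄ = (S₀/π) × [bracket] = (589/π) × 0.990286 = 185.66 W/m².
— Configuration B (φ=+23.9°):
Solar declination: sin δ = sin ε · sin λ_s = sin 25.19° × sin 304.0° = -0.35286, so δ = -20.662°.
cos H₀ = −tan(+23.9°) tan(-20.662°) = 0.1671, H₀ = 1.4029 rad.
Bracket: H₀ sin φ sin δ + cos φ cos δ sin H₀ = 1.4029×0.40514×-0.35286 + 0.91425×0.93568×0.98594 = -0.200555 + 0.843418 = 0.642863.
Q̄ = (S₀/π) × [bracket] = (589/π) × 0.642863 = 120.53 W/m².
Ratio Q̄_A / Q̄_B = 185.66 / 120.53 = 1.540.

Q̄_A / Q̄_B ≈ 1.54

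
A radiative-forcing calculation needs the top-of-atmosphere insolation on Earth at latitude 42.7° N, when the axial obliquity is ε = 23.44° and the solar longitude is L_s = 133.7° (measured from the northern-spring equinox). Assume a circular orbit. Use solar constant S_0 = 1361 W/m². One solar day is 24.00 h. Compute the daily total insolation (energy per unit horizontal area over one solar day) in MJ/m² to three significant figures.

Solar declination: sin δ = sin ε · sin L_s = sin 23.44° × sin 133.7° = 0.28759, so δ = +16.714°.
cos h₀ = −tan(+42.7°) tan(+16.714°) = -0.2771, h₀ = 1.8516 rad.
Bracket: h₀ sin ϕ sin δ + cos ϕ cos δ sin h₀ = 1.8516×0.67816×0.28759 + 0.73491×0.95775×0.96085 = 0.361121 + 0.676304 = 1.037425.
Q̄ = (S_0/π) × [bracket] = (1361/π) × 1.037425 = 449.43 W/m².
Daily total = Q̄ × 24.00 h × 3600 s/h = 449.43 × 24.00 × 3600 / 10⁶ = 38.83 MJ/m².

38.8 MJ/m²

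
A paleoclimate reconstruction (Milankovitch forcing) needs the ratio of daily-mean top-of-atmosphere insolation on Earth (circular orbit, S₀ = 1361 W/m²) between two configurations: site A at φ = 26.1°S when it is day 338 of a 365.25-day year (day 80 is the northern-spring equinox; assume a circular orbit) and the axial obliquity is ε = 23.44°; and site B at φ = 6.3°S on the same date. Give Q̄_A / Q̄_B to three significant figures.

— Configuration A (φ=-26.1°):
Solar longitude: λ_s = 360° × (338 − 80)/365.25 = 254.292°.
sin δ = sin 23.44° × sin 254.292° = -0.38293, so δ = -22.515°.
cos H₀ = −tan(-26.1°) tan(-22.515°) = -0.2031, H₀ = 1.7753 rad.
Bracket: H₀ sin φ sin δ + cos φ cos δ sin H₀ = 1.7753×-0.43994×-0.38293 + 0.89803×0.92378×0.97916 = 0.299078 + 0.812294 = 1.111372.
Q̄ = (S₀/π) × [bracket] = (1361/π) × 1.111372 = 481.47 W/m².
— Configuration B (φ=-6.3°):
cos H₀ = −tan(-6.3°) tan(-22.515°) = -0.0458, H₀ = 1.6166 rad.
Bracket: H₀ sin φ sin δ + cos φ cos δ sin H₀ = 1.6166×-0.10973×-0.38293 + 0.99396×0.92378×0.99895 = 0.067928 + 0.917236 = 0.985164.
Q̄ = (S₀/π) × [bracket] = (1361/π) × 0.985164 = 426.79 W/m².
Ratio Q̄_A / Q̄_B = 481.47 / 426.79 = 1.128.

Q̄_A / Q̄_B ≈ 1.13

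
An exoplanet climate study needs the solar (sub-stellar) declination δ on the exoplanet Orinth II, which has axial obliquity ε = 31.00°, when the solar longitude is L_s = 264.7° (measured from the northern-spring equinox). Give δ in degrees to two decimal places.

sin δ = sin ε · sin L_s = sin 31.00° × sin 264.7° = -0.512836.
δ = arcsin(-0.512836) = -30.85°.

δ = -30.85°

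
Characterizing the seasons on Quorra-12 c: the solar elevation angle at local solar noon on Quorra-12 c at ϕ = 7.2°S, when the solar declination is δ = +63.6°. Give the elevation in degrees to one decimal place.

At local noon the hour angle is zero, so the zenith angle equals |ϕ − δ| = |-7.2° − (+63.600°)| = 70.800°.
Elevation = 90° − 70.800° = 19.2°.

19.2°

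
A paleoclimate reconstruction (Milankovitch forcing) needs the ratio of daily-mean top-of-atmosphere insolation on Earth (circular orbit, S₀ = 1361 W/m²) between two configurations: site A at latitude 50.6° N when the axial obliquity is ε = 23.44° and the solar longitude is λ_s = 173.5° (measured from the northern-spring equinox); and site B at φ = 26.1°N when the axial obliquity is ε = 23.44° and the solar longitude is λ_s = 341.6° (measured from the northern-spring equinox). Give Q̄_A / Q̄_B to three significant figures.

— Configuration A (φ=+50.6°):
Solar declination: sin δ = sin ε · sin λ_s = sin 23.44° × sin 173.5° = 0.04503, so δ = +2.581°.
cos H₀ = −tan(+50.6°) tan(+2.581°) = -0.0549, H₀ = 1.6257 rad.
Bracket: H₀ sin φ sin δ + cos φ cos δ sin H₀ = 1.6257×0.77273×0.04503 + 0.63473×0.99899×0.99849 = 0.056568 + 0.633131 = 0.689699.
Q̄ = (S₀/π) × [bracket] = (1361/π) × 0.689699 = 298.79 W/m².
— Configuration B (φ=+26.1°):
Solar declination: sin δ = sin ε · sin λ_s = sin 23.44° × sin 341.6° = -0.12556, so δ = -7.213°.
cos H₀ = −tan(+26.1°) tan(-7.213°) = 0.0620, H₀ = 1.5088 rad.
Bracket: H₀ sin φ sin δ + cos φ cos δ sin H₀ = 1.5088×0.43994×-0.12556 + 0.89803×0.99209×0.99808 = -0.083344 + 0.889216 = 0.805872.
Q̄ = (S₀/π) × [bracket] = (1361/π) × 0.805872 = 349.12 W/m².
Ratio Q̄_A / Q̄_B = 298.79 / 349.12 = 0.8558.

Q̄_A / Q̄_B ≈ 0.856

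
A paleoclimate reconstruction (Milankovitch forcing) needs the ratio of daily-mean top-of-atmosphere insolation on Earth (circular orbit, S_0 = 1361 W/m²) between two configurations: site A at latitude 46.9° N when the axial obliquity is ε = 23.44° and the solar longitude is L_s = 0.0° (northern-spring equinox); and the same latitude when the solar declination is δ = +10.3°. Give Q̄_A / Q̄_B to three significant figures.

Q̄_A / Q̄_B ≈ 0.768

— Configuration A (ϕ=+46.9°):
Solar declination: sin δ = sin ε · sin L_s = sin 23.44° × sin 0.0° = 0.00000, so δ = +0.000°.
cos h₀ = −tan(+46.9°) tan(+0.000°) = -0.0000, h₀ = 1.5708 rad.
Bracket: h₀ sin ϕ sin δ + cos ϕ cos δ sin h₀ = 1.5708×0.73016×0.00000 + 0.68327×1.00000×1.00000 = 0.000000 + 0.683270 = 0.683270.
Q̄ = (S_0/π) × [bracket] = (1361/π) × 0.683270 = 296.01 W/m².
— Configuration B (ϕ=+46.9°):
cos h₀ = −tan(+46.9°) tan(+10.300°) = -0.1942, h₀ = 1.7662 rad.
Bracket: h₀ sin ϕ sin δ + cos ϕ cos δ sin h₀ = 1.7662×0.73016×0.17880 + 0.68327×0.98389×0.98096 = 0.230582 + 0.659463 = 0.890045.
Q̄ = (S_0/π) × [bracket] = (1361/π) × 0.890045 = 385.59 W/m².
Ratio Q̄_A / Q̄_B = 296.01 / 385.59 = 0.7677.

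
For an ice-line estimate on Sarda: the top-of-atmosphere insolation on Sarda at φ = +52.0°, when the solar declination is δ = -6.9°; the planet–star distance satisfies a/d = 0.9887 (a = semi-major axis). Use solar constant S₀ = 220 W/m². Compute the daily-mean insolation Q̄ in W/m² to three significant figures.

Q̄ ≈ 32.2 W/m²

cos H₀ = −tan(+52.0°) tan(-6.900°) = 0.1549, H₀ = 1.4153 rad.
Bracket: H₀ sin φ sin δ + cos φ cos δ sin H₀ = 1.4153×0.78801×-0.12014 + 0.61566×0.99276×0.98793 = -0.133989 + 0.603825 = 0.469836.
Inverse-square distance factor (a/d)² = 0.9887² = 0.977528.
Q̄ = (S₀/π) × 0.977528 × [bracket] = (220/π) × 0.977528 × 0.469836 = 32.16 W/m².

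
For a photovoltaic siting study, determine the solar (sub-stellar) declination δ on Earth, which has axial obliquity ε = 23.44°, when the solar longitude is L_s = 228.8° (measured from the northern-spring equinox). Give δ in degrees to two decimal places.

δ = -17.42°

sin δ = sin ε · sin L_s = sin 23.44° × sin 228.8° = -0.299302.
δ = arcsin(-0.299302) = -17.42°.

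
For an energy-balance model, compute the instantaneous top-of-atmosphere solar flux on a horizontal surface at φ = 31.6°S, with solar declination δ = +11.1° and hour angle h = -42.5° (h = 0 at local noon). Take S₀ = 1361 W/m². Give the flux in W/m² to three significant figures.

701 W/m²

cos θ_z = sin φ sin δ + cos φ cos δ cos h = -0.100879 + 0.616212 = 0.515333.
Flux = S₀ · cos θ_z = 1361 × 0.515333 = 701.4 W/m².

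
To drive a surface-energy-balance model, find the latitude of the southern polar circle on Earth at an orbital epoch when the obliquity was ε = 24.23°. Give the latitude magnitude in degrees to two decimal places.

The polar circle is the lowest latitude that experiences at least one full rotation of continuous darkness at the northern-summer solstice; it lies at |φ| = 90° − ε = 90° − 24.23° = 65.77°.

65.77°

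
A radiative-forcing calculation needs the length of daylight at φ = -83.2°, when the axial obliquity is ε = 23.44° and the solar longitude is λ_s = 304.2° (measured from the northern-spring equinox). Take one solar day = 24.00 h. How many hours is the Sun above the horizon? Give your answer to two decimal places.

24.00 h

Solar declination: sin δ = sin ε · sin λ_s = sin 23.44° × sin 304.2° = -0.32900, so δ = -19.208°.
Sunrise equation: cos H₀ = −tan φ · tan δ = -2.9218 ≤ −1, so the Sun never sets (polar day) and H₀ = π.
Daylight = 2H₀/(2π) × 24.00 h = (3.1416/π) × 24.00 = 24.00 h.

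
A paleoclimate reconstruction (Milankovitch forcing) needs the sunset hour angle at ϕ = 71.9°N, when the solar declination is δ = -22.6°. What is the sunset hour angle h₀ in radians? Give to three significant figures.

h₀ = 0.00 rad

cos h₀ = −tan ϕ · tan δ = 1.2735 ≥ 1, so the Sun never rises (polar night) and h₀ = 0.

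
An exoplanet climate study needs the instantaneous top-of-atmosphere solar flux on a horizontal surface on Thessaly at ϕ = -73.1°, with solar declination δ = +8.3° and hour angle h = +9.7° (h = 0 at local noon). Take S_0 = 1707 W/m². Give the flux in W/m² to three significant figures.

cos θ_z = sin ϕ sin δ + cos ϕ cos δ cos h = -0.138122 + 0.283545 = 0.145423.
Flux = S_0 · cos θ_z = 1707 × 0.145423 = 248.2 W/m².

248 W/m²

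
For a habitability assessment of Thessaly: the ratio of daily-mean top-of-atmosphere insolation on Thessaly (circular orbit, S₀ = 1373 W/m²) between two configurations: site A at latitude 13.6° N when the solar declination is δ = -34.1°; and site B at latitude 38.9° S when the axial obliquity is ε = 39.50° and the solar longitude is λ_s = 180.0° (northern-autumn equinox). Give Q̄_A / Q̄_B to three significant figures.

Q̄_A / Q̄_B ≈ 0.782

— Configuration A (φ=+13.6°):
cos H₀ = −tan(+13.6°) tan(-34.100°) = 0.1638, H₀ = 1.4063 rad.
Bracket: H₀ sin φ sin δ + cos φ cos δ sin H₀ = 1.4063×0.23514×-0.56064 + 0.97196×0.82806×0.98649 = -0.185391 + 0.793968 = 0.608577.
Q̄ = (S₀/π) × [bracket] = (1373/π) × 0.608577 = 265.97 W/m².
— Configuration B (φ=-38.9°):
Solar declination: sin δ = sin ε · sin λ_s = sin 39.50° × sin 180.0° = 0.00000, so δ = +0.000°.
cos H₀ = −tan(-38.9°) tan(+0.000°) = 0.0000, H₀ = 1.5708 rad.
Bracket: H₀ sin φ sin δ + cos φ cos δ sin H₀ = 1.5708×-0.62796×0.00000 + 0.77824×1.00000×1.00000 = -0.000000 + 0.778240 = 0.778240.
Q̄ = (S₀/π) × [bracket] = (1373/π) × 0.778240 = 340.12 W/m².
Ratio Q̄_A / Q̄_B = 265.97 / 340.12 = 0.7820.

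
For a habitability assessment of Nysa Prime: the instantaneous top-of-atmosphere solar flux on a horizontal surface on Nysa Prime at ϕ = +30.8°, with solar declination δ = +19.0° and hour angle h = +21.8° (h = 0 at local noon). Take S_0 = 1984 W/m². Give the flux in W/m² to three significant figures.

cos θ_z = sin ϕ sin δ + cos ϕ cos δ cos h = 0.166705 + 0.754081 = 0.920786.
Flux = S_0 · cos θ_z = 1984 × 0.920786 = 1827 W/m².

1.83e+03 W/m²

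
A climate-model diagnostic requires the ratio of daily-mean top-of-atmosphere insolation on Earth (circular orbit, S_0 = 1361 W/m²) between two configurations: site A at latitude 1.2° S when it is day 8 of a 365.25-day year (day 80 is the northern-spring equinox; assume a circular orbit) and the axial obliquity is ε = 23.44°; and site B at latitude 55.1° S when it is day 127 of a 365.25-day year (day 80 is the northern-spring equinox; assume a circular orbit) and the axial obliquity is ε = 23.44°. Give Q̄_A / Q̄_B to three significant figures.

Q̄_A / Q̄_B ≈ 4.10

— Configuration A (ϕ=-1.2°):
Solar longitude: L_s = 360° × (8 − 80)/365.25 = -70.965°, i.e. -70.965° + 360° = 289.035°.
sin δ = sin 23.44° × sin 289.035° = -0.37604, so δ = -22.088°.
cos h₀ = −tan(-1.2°) tan(-22.088°) = -0.0085, h₀ = 1.5793 rad.
Bracket: h₀ sin ϕ sin δ + cos ϕ cos δ sin h₀ = 1.5793×-0.02094×-0.37604 + 0.99978×0.92660×0.99996 = 0.012436 + 0.926359 = 0.938795.
Q̄ = (S_0/π) × [bracket] = (1361/π) × 0.938795 = 406.70 W/m².
— Configuration B (ϕ=-55.1°):
Solar longitude: L_s = 360° × (127 − 80)/365.25 = 46.324°.
sin δ = sin 23.44° × sin 46.324° = 0.28771, so δ = +16.721°.
cos h₀ = −tan(-55.1°) tan(+16.721°) = 0.4306, h₀ = 1.1256 rad.
Bracket: h₀ sin ϕ sin δ + cos ϕ cos δ sin h₀ = 1.1256×-0.82015×0.28771 + 0.57215×0.95772×0.90253 = -0.265603 + 0.494550 = 0.228947.
Q̄ = (S_0/π) × [bracket] = (1361/π) × 0.228947 = 99.184 W/m².
Ratio Q̄_A / Q̄_B = 406.70 / 99.184 = 4.100.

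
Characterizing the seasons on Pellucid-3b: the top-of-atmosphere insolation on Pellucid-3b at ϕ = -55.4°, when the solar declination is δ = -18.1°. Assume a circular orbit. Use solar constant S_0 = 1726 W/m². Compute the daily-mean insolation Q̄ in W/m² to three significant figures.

cos h₀ = −tan(-55.4°) tan(-18.100°) = -0.4738, h₀ = 2.0644 rad.
Bracket: h₀ sin ϕ sin δ + cos ϕ cos δ sin h₀ = 2.0644×-0.82314×-0.31068 + 0.56784×0.95052×0.88063 = 0.527935 + 0.475314 = 1.003249.
Q̄ = (S_0/π) × [bracket] = (1726/π) × 1.003249 = 551.2 W/m².

Q̄ ≈ 551 W/m²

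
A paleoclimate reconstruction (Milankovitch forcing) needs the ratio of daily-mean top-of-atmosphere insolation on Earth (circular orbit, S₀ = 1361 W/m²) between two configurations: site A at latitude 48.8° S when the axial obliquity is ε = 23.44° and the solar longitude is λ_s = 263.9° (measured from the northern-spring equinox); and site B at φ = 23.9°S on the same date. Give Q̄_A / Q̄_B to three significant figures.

Q̄_A / Q̄_B ≈ 1.04

— Configuration A (φ=-48.8°):
Solar declination: sin δ = sin ε · sin λ_s = sin 23.44° × sin 263.9° = -0.39554, so δ = -23.299°.
cos H₀ = −tan(-48.8°) tan(-23.299°) = -0.4919, H₀ = 2.0851 rad.
Bracket: H₀ sin φ sin δ + cos φ cos δ sin H₀ = 2.0851×-0.75241×-0.39554 + 0.65869×0.91845×0.87063 = 0.620543 + 0.526708 = 1.147251.
Q̄ = (S₀/π) × [bracket] = (1361/π) × 1.147251 = 497.01 W/m².
— Configuration B (φ=-23.9°):
cos H₀ = −tan(-23.9°) tan(-23.299°) = -0.1908, H₀ = 1.7628 rad.
Bracket: H₀ sin φ sin δ + cos φ cos δ sin H₀ = 1.7628×-0.40514×-0.39554 + 0.91425×0.91845×0.98162 = 0.282487 + 0.824259 = 1.106746.
Q̄ = (S₀/π) × [bracket] = (1361/π) × 1.106746 = 479.46 W/m².
Ratio Q̄_A / Q̄_B = 497.01 / 479.46 = 1.037.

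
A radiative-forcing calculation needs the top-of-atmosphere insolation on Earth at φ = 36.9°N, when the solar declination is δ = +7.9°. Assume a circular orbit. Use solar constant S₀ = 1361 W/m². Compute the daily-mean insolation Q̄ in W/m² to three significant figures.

Q̄ ≈ 401 W/m²

cos H₀ = −tan(+36.9°) tan(+7.900°) = -0.1042, H₀ = 1.6752 rad.
Bracket: H₀ sin φ sin δ + cos φ cos δ sin H₀ = 1.6752×0.60042×0.13744 + 0.79968×0.99051×0.99456 = 0.138240 + 0.787782 = 0.926022.
Q̄ = (S₀/π) × [bracket] = (1361/π) × 0.926022 = 401.2 W/m².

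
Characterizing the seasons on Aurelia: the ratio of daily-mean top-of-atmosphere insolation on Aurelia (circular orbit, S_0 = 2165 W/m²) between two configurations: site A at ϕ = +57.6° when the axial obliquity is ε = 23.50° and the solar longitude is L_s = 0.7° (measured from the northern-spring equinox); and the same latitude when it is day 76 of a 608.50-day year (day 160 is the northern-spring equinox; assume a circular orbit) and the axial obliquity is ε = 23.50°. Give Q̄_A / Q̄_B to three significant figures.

Q̄_A / Q̄_B ≈ 3.13

— Configuration A (ϕ=+57.6°):
Solar declination: sin δ = sin ε · sin L_s = sin 23.50° × sin 0.7° = 0.00487, so δ = +0.279°.
cos h₀ = −tan(+57.6°) tan(+0.279°) = -0.0077, h₀ = 1.5785 rad.
Bracket: h₀ sin ϕ sin δ + cos ϕ cos δ sin h₀ = 1.5785×0.84433×0.00487 + 0.53583×0.99999×0.99997 = 0.006491 + 0.535809 = 0.542300.
Q̄ = (S_0/π) × [bracket] = (2165/π) × 0.542300 = 373.72 W/m².
— Configuration B (ϕ=+57.6°):
Solar longitude: L_s = 360° × (76 − 160)/608.50 = -49.696°, i.e. -49.696° + 360° = 310.304°.
sin δ = sin 23.50° × sin 310.304° = -0.30410, so δ = -17.704°.
cos h₀ = −tan(+57.6°) tan(-17.704°) = 0.5030, h₀ = 1.0437 rad.
Bracket: h₀ sin ϕ sin δ + cos ϕ cos δ sin h₀ = 1.0437×0.84433×-0.30410 + 0.53583×0.95264×0.86429 = -0.267981 + 0.441180 = 0.173199.
Q̄ = (S_0/π) × [bracket] = (2165/π) × 0.173199 = 119.36 W/m².
Ratio Q̄_A / Q̄_B = 373.72 / 119.36 = 3.131.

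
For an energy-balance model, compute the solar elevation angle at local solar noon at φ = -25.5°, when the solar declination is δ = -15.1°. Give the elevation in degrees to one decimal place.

79.6°

At local noon the hour angle is zero, so the zenith angle equals |φ − δ| = |-25.5° − (-15.100°)| = 10.400°.
Elevation = 90° − 10.400° = 79.6°.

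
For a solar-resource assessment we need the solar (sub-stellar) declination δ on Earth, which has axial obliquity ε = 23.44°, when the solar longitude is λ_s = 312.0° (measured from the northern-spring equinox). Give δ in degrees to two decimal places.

sin δ = sin ε · sin λ_s = sin 23.44° × sin 312.0° = -0.295614.
δ = arcsin(-0.295614) = -17.19°.

δ = -17.19°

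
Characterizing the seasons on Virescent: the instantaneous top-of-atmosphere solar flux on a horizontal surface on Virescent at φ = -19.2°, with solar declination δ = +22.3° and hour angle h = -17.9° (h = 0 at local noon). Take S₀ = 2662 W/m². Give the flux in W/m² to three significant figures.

cos θ_z = sin φ sin δ + cos φ cos δ cos h = -0.124790 + 0.831452 = 0.706662.
Flux = S₀ · cos θ_z = 2662 × 0.706662 = 1881 W/m².

1.88e+03 W/m²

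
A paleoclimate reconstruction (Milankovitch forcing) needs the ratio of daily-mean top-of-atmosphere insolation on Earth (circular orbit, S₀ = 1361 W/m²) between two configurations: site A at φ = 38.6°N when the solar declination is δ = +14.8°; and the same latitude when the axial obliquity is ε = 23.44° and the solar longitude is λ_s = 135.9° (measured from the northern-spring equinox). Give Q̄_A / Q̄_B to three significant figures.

Q̄_A / Q̄_B ≈ 0.981

— Configuration A (φ=+38.6°):
cos H₀ = −tan(+38.6°) tan(+14.800°) = -0.2109, H₀ = 1.7833 rad.
Bracket: H₀ sin φ sin δ + cos φ cos δ sin H₀ = 1.7833×0.62388×0.25545 + 0.78152×0.96682×0.97750 = 0.284205 + 0.738588 = 1.022793.
Q̄ = (S₀/π) × [bracket] = (1361/π) × 1.022793 = 443.09 W/m².
— Configuration B (φ=+38.6°):
Solar declination: sin δ = sin ε · sin λ_s = sin 23.44° × sin 135.9° = 0.27683, so δ = +16.071°.
cos H₀ = −tan(+38.6°) tan(+16.071°) = -0.2300, H₀ = 1.8028 rad.
Bracket: H₀ sin φ sin δ + cos φ cos δ sin H₀ = 1.8028×0.62388×0.27683 + 0.78152×0.96092×0.97320 = 0.311359 + 0.730852 = 1.042211.
Q̄ = (S₀/π) × [bracket] = (1361/π) × 1.042211 = 451.51 W/m².
Ratio Q̄_A / Q̄_B = 443.09 / 451.51 = 0.9814.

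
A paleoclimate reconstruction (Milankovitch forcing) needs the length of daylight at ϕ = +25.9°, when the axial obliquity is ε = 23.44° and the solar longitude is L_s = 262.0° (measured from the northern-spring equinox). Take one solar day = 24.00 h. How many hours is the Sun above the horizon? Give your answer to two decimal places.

10.40 h

Solar declination: sin δ = sin ε · sin L_s = sin 23.44° × sin 262.0° = -0.39392, so δ = -23.198°.
cos h₀ = −tan ϕ · tan δ = −tan(+25.9°) × tan(-23.198°) = 0.2081, so h₀ = 1.3612 rad = 77.99°.
Daylight = 2h₀/(2π) × 24.00 h = (1.3612/π) × 24.00 = 10.40 h.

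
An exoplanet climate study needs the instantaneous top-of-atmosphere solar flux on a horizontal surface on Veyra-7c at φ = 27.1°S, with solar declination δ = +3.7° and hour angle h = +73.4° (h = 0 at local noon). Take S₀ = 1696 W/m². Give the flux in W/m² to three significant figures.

cos θ_z = sin φ sin δ + cos φ cos δ cos h = -0.029397 + 0.253793 = 0.224396.
Flux = S₀ · cos θ_z = 1696 × 0.224396 = 380.6 W/m².

381 W/m²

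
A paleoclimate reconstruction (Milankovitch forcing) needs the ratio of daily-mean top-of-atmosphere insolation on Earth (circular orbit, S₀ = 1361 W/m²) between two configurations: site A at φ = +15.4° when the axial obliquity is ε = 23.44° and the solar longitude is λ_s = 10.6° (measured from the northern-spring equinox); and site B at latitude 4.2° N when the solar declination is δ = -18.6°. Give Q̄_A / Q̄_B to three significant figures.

Q̄_A / Q̄_B ≈ 1.09

— Configuration A (φ=+15.4°):
Solar declination: sin δ = sin ε · sin λ_s = sin 23.44° × sin 10.6° = 0.07317, so δ = +4.196°.
cos H₀ = −tan(+15.4°) tan(+4.196°) = -0.0202, H₀ = 1.5910 rad.
Bracket: H₀ sin φ sin δ + cos φ cos δ sin H₀ = 1.5910×0.26556×0.07317 + 0.96410×0.99732×0.99980 = 0.030915 + 0.961324 = 0.992239.
Q̄ = (S₀/π) × [bracket] = (1361/π) × 0.992239 = 429.86 W/m².
— Configuration B (φ=+4.2°):
cos H₀ = −tan(+4.2°) tan(-18.600°) = 0.0247, H₀ = 1.5461 rad.
Bracket: H₀ sin φ sin δ + cos φ cos δ sin H₀ = 1.5461×0.07324×-0.31896 + 0.99731×0.94777×0.99969 = -0.036118 + 0.944927 = 0.908809.
Q̄ = (S₀/π) × [bracket] = (1361/π) × 0.908809 = 393.71 W/m².
Ratio Q̄_A / Q̄_B = 429.86 / 393.71 = 1.092.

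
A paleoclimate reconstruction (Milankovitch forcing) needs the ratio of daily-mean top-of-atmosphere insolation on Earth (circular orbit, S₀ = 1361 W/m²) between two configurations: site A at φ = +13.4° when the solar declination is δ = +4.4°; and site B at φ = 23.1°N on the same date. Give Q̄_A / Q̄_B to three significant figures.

— Configuration A (φ=+13.4°):
cos H₀ = −tan(+13.4°) tan(+4.400°) = -0.0183, H₀ = 1.5891 rad.
Bracket: H₀ sin φ sin δ + cos φ cos δ sin H₀ = 1.5891×0.23175×0.07672 + 0.97278×0.99705×0.99983 = 0.028254 + 0.969745 = 0.997999.
Q̄ = (S₀/π) × [bracket] = (1361/π) × 0.997999 = 432.35 W/m².
— Configuration B (φ=+23.1°):
cos H₀ = −tan(+23.1°) tan(+4.400°) = -0.0328, H₀ = 1.6036 rad.
Bracket: H₀ sin φ sin δ + cos φ cos δ sin H₀ = 1.6036×0.39234×0.07672 + 0.91982×0.99705×0.99946 = 0.048269 + 0.916611 = 0.964880.
Q̄ = (S₀/π) × [bracket] = (1361/π) × 0.964880 = 418.01 W/m².
Ratio Q̄_A / Q̄_B = 432.35 / 418.01 = 1.034.

Q̄_A / Q̄_B ≈ 1.03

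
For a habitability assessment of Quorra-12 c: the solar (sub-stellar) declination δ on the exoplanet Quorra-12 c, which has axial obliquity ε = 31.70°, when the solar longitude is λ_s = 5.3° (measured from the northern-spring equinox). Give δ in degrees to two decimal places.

sin δ = sin ε · sin λ_s = sin 31.70° × sin 5.3° = 0.048538.
δ = arcsin(0.048538) = +2.78°.

δ = +2.78°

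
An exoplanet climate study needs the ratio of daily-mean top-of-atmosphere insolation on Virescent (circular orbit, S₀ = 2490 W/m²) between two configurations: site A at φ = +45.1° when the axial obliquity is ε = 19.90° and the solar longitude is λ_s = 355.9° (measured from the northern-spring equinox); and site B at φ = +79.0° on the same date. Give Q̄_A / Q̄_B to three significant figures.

Q̄_A / Q̄_B ≈ 4.39

— Configuration A (φ=+45.1°):
Solar declination: sin δ = sin ε · sin λ_s = sin 19.90° × sin 355.9° = -0.02434, so δ = -1.395°.
cos H₀ = −tan(+45.1°) tan(-1.395°) = 0.0244, H₀ = 1.5464 rad.
Bracket: H₀ sin φ sin δ + cos φ cos δ sin H₀ = 1.5464×0.70834×-0.02434 + 0.70587×0.99970×0.99970 = -0.026661 + 0.705447 = 0.678786.
Q̄ = (S₀/π) × [bracket] = (2490/π) × 0.678786 = 538.00 W/m².
— Configuration B (φ=+79.0°):
cos H₀ = −tan(+79.0°) tan(-1.395°) = 0.1252, H₀ = 1.4452 rad.
Bracket: H₀ sin φ sin δ + cos φ cos δ sin H₀ = 1.4452×0.98163×-0.02434 + 0.19081×0.99970×0.99213 = -0.034530 + 0.189252 = 0.154722.
Q̄ = (S₀/π) × [bracket] = (2490/π) × 0.154722 = 122.63 W/m².
Ratio Q̄_A / Q̄_B = 538.00 / 122.63 = 4.387.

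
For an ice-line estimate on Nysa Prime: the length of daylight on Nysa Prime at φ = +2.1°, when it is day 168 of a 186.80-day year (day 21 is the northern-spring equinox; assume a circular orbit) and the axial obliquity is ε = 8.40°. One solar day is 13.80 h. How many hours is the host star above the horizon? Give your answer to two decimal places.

Solar longitude: λ_s = 360° × (168 − 21)/186.80 = 283.298°.
sin δ = sin 8.40° × sin 283.298° = -0.14217, so δ = -8.173°.
cos H₀ = −tan φ · tan δ = −tan(+2.1°) × tan(-8.173°) = 0.0053, so H₀ = 1.5655 rad = 89.70°.
Daylight = 2H₀/(2π) × 13.80 h = (1.5655/π) × 13.80 = 6.88 h.

6.88 h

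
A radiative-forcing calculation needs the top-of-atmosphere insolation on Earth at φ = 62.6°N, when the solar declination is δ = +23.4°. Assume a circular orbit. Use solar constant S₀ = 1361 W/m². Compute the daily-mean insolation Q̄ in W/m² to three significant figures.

Q̄ ≈ 492 W/m²

cos H₀ = −tan(+62.6°) tan(+23.400°) = -0.8348, H₀ = 2.5586 rad.
Bracket: H₀ sin φ sin δ + cos φ cos δ sin H₀ = 2.5586×0.88782×0.39715 + 0.46020×0.91775×0.55050 = 0.902157 + 0.232503 = 1.134660.
Q̄ = (S₀/π) × [bracket] = (1361/π) × 1.134660 = 491.6 W/m².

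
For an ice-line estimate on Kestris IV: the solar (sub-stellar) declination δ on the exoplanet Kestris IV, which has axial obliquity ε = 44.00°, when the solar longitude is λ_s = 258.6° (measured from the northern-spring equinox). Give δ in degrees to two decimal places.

sin δ = sin ε · sin λ_s = sin 44.00° × sin 258.6° = -0.680954.
δ = arcsin(-0.680954) = -42.92°.

δ = -42.92°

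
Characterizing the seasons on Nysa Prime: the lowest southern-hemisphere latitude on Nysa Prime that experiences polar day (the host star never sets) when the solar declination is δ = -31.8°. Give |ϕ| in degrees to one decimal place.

|ϕ| = 58.2°

Polar day requires cos h₀ = −tan ϕ tan δ ≤ −1, i.e. tan ϕ tan δ ≥ 1.
The boundary is |tan ϕ| · |tan δ| = 1, so |ϕ| = 90° − |δ| = 90° − 31.8° = 58.2° in the southern hemisphere.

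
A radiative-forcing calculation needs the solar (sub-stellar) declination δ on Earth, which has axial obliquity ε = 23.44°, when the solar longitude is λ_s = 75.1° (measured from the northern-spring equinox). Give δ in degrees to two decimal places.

sin δ = sin ε · sin λ_s = sin 23.44° × sin 75.1° = 0.384413.
δ = arcsin(0.384413) = +22.61°.

δ = +22.61°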